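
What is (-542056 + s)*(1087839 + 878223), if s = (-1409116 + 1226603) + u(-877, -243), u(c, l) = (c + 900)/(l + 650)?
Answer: -579790818732720/407 ≈ -1.4245e+12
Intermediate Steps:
u(c, l) = (900 + c)/(650 + l)
s = -74282768/407 (s = (-1409116 + 1226603) + (900 - 877)/(650 - 243) = -182513 + 23/407 = -74282768/407 ≈ -1.8251e+5)
(-542056 + s)*(1087839 + 878223) = (-542056 - 74282768/407)*(1087839 + 878223) = -294899560/407*1966062 = -579790818732720/407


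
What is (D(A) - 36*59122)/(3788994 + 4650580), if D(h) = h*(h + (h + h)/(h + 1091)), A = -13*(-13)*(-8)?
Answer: -41041588/1101364407 ≈ -0.037264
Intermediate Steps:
A = -1352 (A = 169*(-8) = -1352)
D(h) = h*(h + 2*h/(1091 + h)) (D(h) = h*(h + (2*h)/(1091 + h)) = h*(h + 2*h/(1091 + h)))
(D(A) - 36*59122)/(3788994 + 4650580) = ((-1352)²*(1093 - 1352)/(1091 - 1352) - 36*59122)/(3788994 + 4650580) = (1827904*(-259)/(-261) - 2128392)/8439574 = (1827904*(-1/261)*(-259) - 2128392)*(1/8439574) = (473427136/261 - 2128392)*(1/8439574) = -82083176/261*1/8439574 = -41041588/1101364407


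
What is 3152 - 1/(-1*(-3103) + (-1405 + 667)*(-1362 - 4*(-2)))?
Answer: 3159422959/1002355 ≈ 3152.0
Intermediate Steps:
3152 - 1/(-1*(-3103) + (-1405 + 667)*(-1362 - 4*(-2))) = 3152 - 1/(3103 - 738*(-1362 + 8)) = 3152 - 1/(3103 - 738*(-1354)) = 3152 - 1/(3103 + 999252) = 3152 - 1/1002355 = 3159422959/1002355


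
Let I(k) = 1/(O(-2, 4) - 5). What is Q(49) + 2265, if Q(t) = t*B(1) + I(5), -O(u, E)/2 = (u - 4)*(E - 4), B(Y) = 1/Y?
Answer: 11569/5 ≈ 2313.8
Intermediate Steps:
O(u, E) = -2*(-4 + E)*(-4 + u) (O(u, E) = -2*(u - 4)*(E - 4) = -2*(-4 + u)*(-4 + E) = -2*(-4 + E)*(-4 + u))
I(k) = -⅕ (I(k) = 1/((-32 + 8*4 + 8*(-2) - 2*4*(-2)) - 5) = 1/((-32 + 32 - 16 + 16) - 5) = 1/(0 - 5) = 1/(-5) = -⅕)
Q(t) = -⅕ + t (Q(t) = t/1 - ⅕ = t*1 - ⅕ = t - ⅕ = -⅕ + t)
Q(49) + 2265 = (-⅕ + 49) + 2265 = 244/5 + 2265 = 11569/5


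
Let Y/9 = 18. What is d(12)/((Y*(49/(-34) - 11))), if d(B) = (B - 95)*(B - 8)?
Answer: 5644/34263 ≈ 0.16473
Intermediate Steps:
Y = 162 (Y = 9*18 = 162)
d(B) = (-95 + B)*(-8 + B)
d(12)/((Y*(49/(-34) - 11))) = (760 + 12**2 - 103*12)/((162*(49/(-34) - 11))) = (760 + 144 - 1236)/((162*(49*(-1/34) - 11))) = -332*1/(162*(-49/34 - 11)) = -332/(162*(-423/34)) = -332/(-34263/17) = -332*(-17/34263) = 5644/34263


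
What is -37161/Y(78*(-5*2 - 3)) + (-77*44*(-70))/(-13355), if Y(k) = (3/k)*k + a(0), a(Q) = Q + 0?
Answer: -33133109/2671 ≈ -12405.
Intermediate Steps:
a(Q) = Q
Y(k) = 3 (Y(k) = (3/k)*k + 0 = 3 + 0 = 3)
-37161/Y(78*(-5*2 - 3)) + (-77*44*(-70))/(-13355) = -37161/3 + (-77*44*(-70))/(-13355) = -37161*1/3 - 3388*(-70)*(-1/13355) = -12387 + 237160*(-1/13355) = -12387 - 47432/2671 = -33133109/2671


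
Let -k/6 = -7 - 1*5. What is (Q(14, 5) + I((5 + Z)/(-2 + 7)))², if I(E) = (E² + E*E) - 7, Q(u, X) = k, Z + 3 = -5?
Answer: 2699449/625 ≈ 4319.1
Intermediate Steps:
Z = -8 (Z = -3 - 5 = -8)
k = 72 (k = -6*(-7 - 1*5) = -6*(-7 - 5) = -6*(-12) = 72)
Q(u, X) = 72
I(E) = -7 + 2*E² (I(E) = (E² + E²) - 7 = 2*E² - 7 = -7 + 2*E²)
(Q(14, 5) + I((5 + Z)/(-2 + 7)))² = (72 + (-7 + 2*((5 - 8)/(-2 + 7))²))² = (72 + (-7 + 2*(-3/5)²))² = (72 + (-7 + 2*(-3*⅕)²))² = (72 + (-7 + 2*(-⅗)²))² = (72 + (-7 + 2*(9/25)))² = (72 + (-7 + 18/25))² = (72 - 157/25)² = (1643/25)² = 2699449/625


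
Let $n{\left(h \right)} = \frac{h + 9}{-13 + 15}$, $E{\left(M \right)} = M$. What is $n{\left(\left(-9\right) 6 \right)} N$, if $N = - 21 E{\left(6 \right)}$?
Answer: $2835$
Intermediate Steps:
$N = -126$ ($N = \left(-21\right) 6 = -126$)
$n{\left(h \right)} = \frac{9}{2} + \frac{h}{2}$ ($n{\left(h \right)} = \frac{9 + h}{2} = \left(9 + h\right) \frac{1}{2} = \frac{9}{2} + \frac{h}{2}$)
$n{\left(\left(-9\right) 6 \right)} N = \left(\frac{9}{2} + \frac{\left(-9\right) 6}{2}\right) \left(-126\right) = \left(\frac{9}{2} + \frac{1}{2} \left(-54\right)\right) \left(-126\right) = \left(\frac{9}{2} - 27\right) \left(-126\right) = \left(- \frac{45}{2}\right) \left(-126\right) = 2835$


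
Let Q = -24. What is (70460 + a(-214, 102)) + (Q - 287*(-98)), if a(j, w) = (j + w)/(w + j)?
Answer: 98563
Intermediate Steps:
a(j, w) = 1 (a(j, w) = (j + w)/(j + w) = 1)
(70460 + a(-214, 102)) + (Q - 287*(-98)) = (70460 + 1) + (-24 - 287*(-98)) = 70461 + (-24 + 28126) = 70461 + 28102 = 98563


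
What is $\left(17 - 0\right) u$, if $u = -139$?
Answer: $-2363$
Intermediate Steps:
$\left(17 - 0\right) u = \left(17 - 0\right) \left(-139\right) = \left(17 + 0\right) \left(-139\right) = 17 \left(-139\right) = -2363$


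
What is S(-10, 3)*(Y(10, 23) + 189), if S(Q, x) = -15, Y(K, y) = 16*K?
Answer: -5235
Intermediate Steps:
S(-10, 3)*(Y(10, 23) + 189) = -15*(16*10 + 189) = -15*(160 + 189) = -15*349 = -5235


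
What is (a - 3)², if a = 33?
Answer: 900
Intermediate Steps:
(a - 3)² = (33 - 3)² = 30² = 900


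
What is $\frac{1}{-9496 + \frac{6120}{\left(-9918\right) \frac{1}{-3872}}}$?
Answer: $- \frac{551}{3915816} \approx -0.00014071$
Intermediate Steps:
$\frac{1}{-9496 + \frac{6120}{\left(-9918\right) \frac{1}{-3872}}} = \frac{1}{-9496 + \frac{6120}{\left(-9918\right) \left(- \frac{1}{3872}\right)}} = \frac{1}{-9496 + \frac{6120}{\frac{4959}{1936}}} = \frac{1}{-9496 + 6120 \cdot \frac{1936}{4959}} = \frac{1}{-9496 + \frac{1316480}{551}} = \frac{1}{- \frac{3915816}{551}} = - \frac{551}{3915816}$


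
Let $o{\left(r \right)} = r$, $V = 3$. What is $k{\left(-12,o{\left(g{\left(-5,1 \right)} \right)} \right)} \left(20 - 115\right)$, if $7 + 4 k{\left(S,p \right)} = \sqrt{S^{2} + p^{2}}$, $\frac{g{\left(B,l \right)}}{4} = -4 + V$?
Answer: $\frac{665}{4} - 95 \sqrt{10} \approx -134.17$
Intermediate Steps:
$g{\left(B,l \right)} = -4$ ($g{\left(B,l \right)} = 4 \left(-4 + 3\right) = 4 \left(-1\right) = -4$)
$k{\left(S,p \right)} = - \frac{7}{4} + \frac{\sqrt{S^{2} + p^{2}}}{4}$
$k{\left(-12,o{\left(g{\left(-5,1 \right)} \right)} \right)} \left(20 - 115\right) = \left(- \frac{7}{4} + \frac{\sqrt{\left(-12\right)^{2} + \left(-4\right)^{2}}}{4}\right) \left(20 - 115\right) = \left(- \frac{7}{4} + \frac{\sqrt{144 + 16}}{4}\right) \left(-95\right) = \left(- \frac{7}{4} + \frac{\sqrt{160}}{4}\right) \left(-95\right) = \left(- \frac{7}{4} + \frac{4 \sqrt{10}}{4}\right) \left(-95\right) = \left(- \frac{7}{4} + \sqrt{10}\right) \left(-95\right) = \frac{665}{4} - 95 \sqrt{10}$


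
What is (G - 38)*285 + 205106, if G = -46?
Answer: 181166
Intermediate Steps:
(G - 38)*285 + 205106 = (-46 - 38)*285 + 205106 = -84*285 + 205106 = -23940 + 205106 = 181166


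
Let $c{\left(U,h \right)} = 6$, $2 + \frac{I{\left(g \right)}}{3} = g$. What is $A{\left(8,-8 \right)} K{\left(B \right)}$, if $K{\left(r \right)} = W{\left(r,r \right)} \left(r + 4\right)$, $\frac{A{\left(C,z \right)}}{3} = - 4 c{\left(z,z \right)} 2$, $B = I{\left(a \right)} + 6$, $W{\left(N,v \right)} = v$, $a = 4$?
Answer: $-27648$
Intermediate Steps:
$I{\left(g \right)} = -6 + 3 g$
$B = 12$ ($B = \left(-6 + 3 \cdot 4\right) + 6 = \left(-6 + 12\right) + 6 = 6 + 6 = 12$)
$A{\left(C,z \right)} = -144$ ($A{\left(C,z \right)} = 3 \left(-4\right) 6 \cdot 2 = 3 \left(\left(-24\right) 2\right) = 3 \left(-48\right) = -144$)
$K{\left(r \right)} = r \left(4 + r\right)$ ($K{\left(r \right)} = r \left(r + 4\right) = r \left(4 + r\right)$)
$A{\left(8,-8 \right)} K{\left(B \right)} = - 144 \cdot 12 \left(4 + 12\right) = - 144 \cdot 12 \cdot 16 = \left(-144\right) 192 = -27648$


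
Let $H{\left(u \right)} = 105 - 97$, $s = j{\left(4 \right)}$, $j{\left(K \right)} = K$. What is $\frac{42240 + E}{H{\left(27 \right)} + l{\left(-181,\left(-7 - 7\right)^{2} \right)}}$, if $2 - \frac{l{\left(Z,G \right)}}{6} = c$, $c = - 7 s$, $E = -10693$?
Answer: $\frac{31547}{188} \approx 167.8$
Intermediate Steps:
$s = 4$
$H{\left(u \right)} = 8$
$c = -28$ ($c = \left(-7\right) 4 = -28$)
$l{\left(Z,G \right)} = 180$ ($l{\left(Z,G \right)} = 12 - -168 = 12 + 168 = 180$)
$\frac{42240 + E}{H{\left(27 \right)} + l{\left(-181,\left(-7 - 7\right)^{2} \right)}} = \frac{42240 - 10693}{8 + 180} = \frac{31547}{188}$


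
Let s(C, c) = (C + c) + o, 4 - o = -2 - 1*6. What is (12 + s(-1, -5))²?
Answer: 324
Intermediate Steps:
o = 12 (o = 4 - (-2 - 1*6) = 4 - (-2 - 6) = 4 - 1*(-8) = 4 + 8 = 12)
s(C, c) = 12 + C + c (s(C, c) = (C + c) + 12 = 12 + C + c)
(12 + s(-1, -5))² = (12 + (12 - 1 - 5))² = (12 + 6)² = 18² = 324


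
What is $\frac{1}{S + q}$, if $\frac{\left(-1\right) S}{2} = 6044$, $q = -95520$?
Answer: $- \frac{1}{107608} \approx -9.293 \cdot 10^{-6}$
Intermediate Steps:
$S = -12088$ ($S = \left(-2\right) 6044 = -12088$)
$\frac{1}{S + q} = \frac{1}{-12088 - 95520} = \frac{1}{-107608} = - \frac{1}{107608}$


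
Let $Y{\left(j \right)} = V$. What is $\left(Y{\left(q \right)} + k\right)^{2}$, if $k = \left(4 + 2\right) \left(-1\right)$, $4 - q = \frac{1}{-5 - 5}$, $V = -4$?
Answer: $100$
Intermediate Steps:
$q = \frac{41}{10}$ ($q = 4 - \frac{1}{-5 - 5} = 4 - \frac{1}{-10} = 4 - - \frac{1}{10} = 4 + \frac{1}{10} = \frac{41}{10} \approx 4.1$)
$k = -6$ ($k = 6 \left(-1\right) = -6$)
$Y{\left(j \right)} = -4$
$\left(Y{\left(q \right)} + k\right)^{2} = \left(-4 - 6\right)^{2} = \left(-10\right)^{2} = 100$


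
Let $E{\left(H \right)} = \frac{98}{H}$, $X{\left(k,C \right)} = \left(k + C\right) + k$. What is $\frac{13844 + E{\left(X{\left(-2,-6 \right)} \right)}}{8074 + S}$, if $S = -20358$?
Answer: $- \frac{69171}{61420} \approx -1.1262$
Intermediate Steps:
$X{\left(k,C \right)} = C + 2 k$ ($X{\left(k,C \right)} = \left(C + k\right) + k = C + 2 k$)
$\frac{13844 + E{\left(X{\left(-2,-6 \right)} \right)}}{8074 + S} = \frac{13844 + \frac{98}{-6 + 2 \left(-2\right)}}{8074 - 20358} = \frac{13844 + \frac{98}{-6 - 4}}{-12284} = \left(13844 + \frac{98}{-10}\right) \left(- \frac{1}{12284}\right) = \left(13844 + 98 \left(- \frac{1}{10}\right)\right) \left(- \frac{1}{12284}\right) = \left(13844 - \frac{49}{5}\right) \left(- \frac{1}{12284}\right) = \frac{69171}{5} \left(- \frac{1}{12284}\right) = - \frac{69171}{61420}$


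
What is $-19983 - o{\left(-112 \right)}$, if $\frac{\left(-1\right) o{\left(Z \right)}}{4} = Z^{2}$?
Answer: $30193$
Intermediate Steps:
$o{\left(Z \right)} = - 4 Z^{2}$
$-19983 - o{\left(-112 \right)} = -19983 - - 4 \left(-112\right)^{2} = -19983 - \left(-4\right) 12544 = -19983 - -50176 = -19983 + 50176 = 30193$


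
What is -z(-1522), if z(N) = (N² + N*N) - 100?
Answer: -4632868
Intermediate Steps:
z(N) = -100 + 2*N² (z(N) = (N² + N²) - 100 = 2*N² - 100 = -100 + 2*N²)
-z(-1522) = -(-100 + 2*(-1522)²) = -(-100 + 2*2316484) = -(-100 + 4632968) = -1*4632868 = -4632868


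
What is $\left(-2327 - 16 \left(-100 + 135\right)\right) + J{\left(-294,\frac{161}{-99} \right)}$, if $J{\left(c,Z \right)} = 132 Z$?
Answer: $- \frac{9305}{3} \approx -3101.7$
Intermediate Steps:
$\left(-2327 - 16 \left(-100 + 135\right)\right) + J{\left(-294,\frac{161}{-99} \right)} = \left(-2327 - 16 \left(-100 + 135\right)\right) + 132 \frac{161}{-99} = \left(-2327 - 560\right) + 132 \cdot 161 \left(- \frac{1}{99}\right) = \left(-2327 - 560\right) + 132 \left(- \frac{161}{99}\right) = -2887 - \frac{644}{3} = - \frac{9305}{3}$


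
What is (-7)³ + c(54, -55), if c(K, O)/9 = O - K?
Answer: -1324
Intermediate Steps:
c(K, O) = -9*K + 9*O (c(K, O) = 9*(O - K) = -9*K + 9*O)
(-7)³ + c(54, -55) = (-7)³ + (-9*54 + 9*(-55)) = -343 + (-486 - 495) = -343 - 981 = -1324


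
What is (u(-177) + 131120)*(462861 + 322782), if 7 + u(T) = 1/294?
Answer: 10094785306463/98 ≈ 1.0301e+11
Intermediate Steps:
u(T) = -2057/294 (u(T) = -7 + 1/294 = -2057/294)
(u(-177) + 131120)*(462861 + 322782) = (-2057/294 + 131120)*(462861 + 322782) = (38547223/294)*785643 = 10094785306463/98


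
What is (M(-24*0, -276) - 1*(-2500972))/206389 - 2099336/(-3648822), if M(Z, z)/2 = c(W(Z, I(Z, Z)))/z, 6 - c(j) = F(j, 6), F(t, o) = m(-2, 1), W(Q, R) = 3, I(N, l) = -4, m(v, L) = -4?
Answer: 36642378118409/2886794107739 ≈ 12.693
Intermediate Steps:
F(t, o) = -4
c(j) = 10 (c(j) = 6 - 1*(-4) = 6 + 4 = 10)
M(Z, z) = 20/z (M(Z, z) = 2*(10/z) = 20/z)
(M(-24*0, -276) - 1*(-2500972))/206389 - 2099336/(-3648822) = (20/(-276) - 1*(-2500972))/206389 - 2099336/(-3648822) = (20*(-1/276) + 2500972)*(1/206389) - 2099336*(-1/3648822) = (-5/69 + 2500972)*(1/206389) + 1049668/1824411 = (172567063/69)*(1/206389) + 1049668/1824411 = 172567063/14240841 + 1049668/1824411 = 36642378118409/2886794107739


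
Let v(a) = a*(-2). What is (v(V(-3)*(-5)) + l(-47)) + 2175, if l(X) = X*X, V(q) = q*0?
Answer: 4384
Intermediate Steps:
V(q) = 0
l(X) = X²
v(a) = -2*a
(v(V(-3)*(-5)) + l(-47)) + 2175 = (-0*(-5) + (-47)²) + 2175 = (-2*0 + 2209) + 2175 = (0 + 2209) + 2175 = 2209 + 2175 = 4384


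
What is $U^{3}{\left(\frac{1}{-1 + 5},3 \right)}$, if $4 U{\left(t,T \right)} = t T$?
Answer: $\frac{27}{4096} \approx 0.0065918$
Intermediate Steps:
$U{\left(t,T \right)} = \frac{T t}{4}$ ($U{\left(t,T \right)} = \frac{t T}{4} = \frac{T t}{4}$)
$U^{3}{\left(\frac{1}{-1 + 5},3 \right)} = \left(\frac{1}{4} \cdot 3 \frac{1}{-1 + 5}\right)^{3} = \left(\frac{1}{4} \cdot 3 \cdot \frac{1}{4}\right)^{3} = \left(\frac{3}{16}\right)^{3} = \frac{27}{4096}$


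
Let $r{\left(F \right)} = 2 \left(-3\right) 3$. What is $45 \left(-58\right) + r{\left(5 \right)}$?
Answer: $-2628$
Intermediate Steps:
$r{\left(F \right)} = -18$ ($r{\left(F \right)} = \left(-6\right) 3 = -18$)
$45 \left(-58\right) + r{\left(5 \right)} = 45 \left(-58\right) - 18 = -2610 - 18 = -2628$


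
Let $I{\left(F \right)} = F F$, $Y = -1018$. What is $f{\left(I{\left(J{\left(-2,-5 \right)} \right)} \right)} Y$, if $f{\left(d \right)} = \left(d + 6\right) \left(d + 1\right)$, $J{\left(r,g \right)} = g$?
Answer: $-820508$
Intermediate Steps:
$I{\left(F \right)} = F^{2}$
$f{\left(d \right)} = \left(1 + d\right) \left(6 + d\right)$ ($f{\left(d \right)} = \left(6 + d\right) \left(1 + d\right) = \left(1 + d\right) \left(6 + d\right)$)
$f{\left(I{\left(J{\left(-2,-5 \right)} \right)} \right)} Y = \left(6 + \left(\left(-5\right)^{2}\right)^{2} + 7 \left(-5\right)^{2}\right) \left(-1018\right) = \left(6 + 25^{2} + 7 \cdot 25\right) \left(-1018\right) = \left(6 + 625 + 175\right) \left(-1018\right) = 806 \left(-1018\right) = -820508$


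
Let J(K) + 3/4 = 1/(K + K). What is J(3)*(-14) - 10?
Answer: -11/6 ≈ -1.8333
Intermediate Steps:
J(K) = -¾ + 1/(2*K) (J(K) = -¾ + 1/(K + K) = -¾ + 1/(2*K))
J(3)*(-14) - 10 = ((¼)*(2 - 3*3)/3)*(-14) - 10 = ((¼)*(⅓)*(2 - 9))*(-14) - 10 = ((¼)*(⅓)*(-7))*(-14) - 10 = -7/12*(-14) - 10 = 49/6 - 10 = -11/6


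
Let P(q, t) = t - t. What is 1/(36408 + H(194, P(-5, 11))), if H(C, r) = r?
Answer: 1/36408 ≈ 2.7466e-5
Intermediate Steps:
P(q, t) = 0
1/(36408 + H(194, P(-5, 11))) = 1/(36408 + 0) = 1/36408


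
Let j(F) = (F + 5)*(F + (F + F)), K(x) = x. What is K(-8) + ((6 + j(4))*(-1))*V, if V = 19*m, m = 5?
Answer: -10838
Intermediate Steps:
V = 95 (V = 19*5 = 95)
j(F) = 3*F*(5 + F) (j(F) = (5 + F)*(F + 2*F) = (5 + F)*(3*F) = 3*F*(5 + F))
K(-8) + ((6 + j(4))*(-1))*V = -8 + ((6 + 3*4*(5 + 4))*(-1))*95 = -8 + ((6 + 3*4*9)*(-1))*95 = -8 + ((6 + 108)*(-1))*95 = -8 + (114*(-1))*95 = -8 - 114*95 = -8 - 10830 = -10838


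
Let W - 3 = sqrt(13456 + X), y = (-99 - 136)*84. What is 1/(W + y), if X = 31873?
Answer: -19737/389503840 - sqrt(45329)/389503840 ≈ -5.1219e-5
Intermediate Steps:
y = -19740 (y = -235*84 = -19740)
W = 3 + sqrt(45329) (W = 3 + sqrt(13456 + 31873) = 3 + sqrt(45329) ≈ 215.91)
1/(W + y) = 1/((3 + sqrt(45329)) - 19740) = 1/(-19737 + sqrt(45329))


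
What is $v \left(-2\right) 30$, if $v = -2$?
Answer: $120$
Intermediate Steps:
$v \left(-2\right) 30 = \left(-2\right) \left(-2\right) 30 = 4 \cdot 30 = 120$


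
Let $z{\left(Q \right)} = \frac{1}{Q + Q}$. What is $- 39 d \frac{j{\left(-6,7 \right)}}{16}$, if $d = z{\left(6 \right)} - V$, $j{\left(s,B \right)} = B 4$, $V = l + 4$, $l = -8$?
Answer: $- \frac{4459}{16} \approx -278.69$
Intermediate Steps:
$z{\left(Q \right)} = \frac{1}{2 Q}$
$V = -4$ ($V = -8 + 4 = -4$)
$j{\left(s,B \right)} = 4 B$
$d = \frac{49}{12}$ ($d = \frac{1}{2 \cdot 6} - -4 = \frac{1}{2} \cdot \frac{1}{6} + 4 = \frac{1}{12} + 4 = \frac{49}{12} \approx 4.0833$)
$- 39 d \frac{j{\left(-6,7 \right)}}{16} = \left(-39\right) \frac{49}{12} \frac{4 \cdot 7}{16} = - \frac{637 \cdot 28 \cdot \frac{1}{16}}{4} = \left(- \frac{637}{4}\right) \frac{7}{4} = - \frac{4459}{16}$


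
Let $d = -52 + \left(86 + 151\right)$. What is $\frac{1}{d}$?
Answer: $\frac{1}{185} \approx 0.0054054$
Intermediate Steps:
$d = 185$ ($d = -52 + 237 = 185$)
$\frac{1}{d} = \frac{1}{185}$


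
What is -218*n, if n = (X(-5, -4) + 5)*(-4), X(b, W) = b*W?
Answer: 21800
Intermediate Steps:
X(b, W) = W*b
n = -100 (n = (-4*(-5) + 5)*(-4) = (20 + 5)*(-4) = 25*(-4) = -100)
-218*n = -218*(-100) = 21800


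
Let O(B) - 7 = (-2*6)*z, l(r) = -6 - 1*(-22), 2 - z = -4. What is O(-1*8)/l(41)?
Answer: -65/16 ≈ -4.0625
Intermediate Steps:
z = 6 (z = 2 - 1*(-4) = 2 + 4 = 6)
l(r) = 16 (l(r) = -6 + 22 = 16)
O(B) = -65 (O(B) = 7 - 2*6*6 = 7 - 12*6 = 7 - 72 = -65)
O(-1*8)/l(41) = -65/16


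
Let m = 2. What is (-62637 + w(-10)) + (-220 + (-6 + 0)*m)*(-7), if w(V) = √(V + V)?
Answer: -61013 + 2*I*√5 ≈ -61013.0 + 4.4721*I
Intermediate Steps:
w(V) = √2*√V (w(V) = √(2*V) = √2*√V)
(-62637 + w(-10)) + (-220 + (-6 + 0)*m)*(-7) = (-62637 + √2*√(-10)) + (-220 + (-6 + 0)*2)*(-7) = (-62637 + √2*(I*√10)) + (-220 - 6*2)*(-7) = (-62637 + 2*I*√5) + (-220 - 12)*(-7) = (-62637 + 2*I*√5) - 232*(-7) = (-62637 + 2*I*√5) + 1624 = -61013 + 2*I*√5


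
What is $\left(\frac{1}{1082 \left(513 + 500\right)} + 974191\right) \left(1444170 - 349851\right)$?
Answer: $\frac{1168489351136859633}{1096066} \approx 1.0661 \cdot 10^{12}$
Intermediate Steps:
$\left(\frac{1}{1082 \left(513 + 500\right)} + 974191\right) \left(1444170 - 349851\right) = \left(\frac{1}{1082 \cdot 1013} + 974191\right) 1094319 = \left(\frac{1}{1096066} + 974191\right) 1094319 = \frac{1067777632607}{1096066} \cdot 1094319 = \frac{1168489351136859633}{1096066}$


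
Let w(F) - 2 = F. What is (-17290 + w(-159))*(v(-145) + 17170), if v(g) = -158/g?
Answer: -43439680176/145 ≈ -2.9958e+8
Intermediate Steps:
w(F) = 2 + F
(-17290 + w(-159))*(v(-145) + 17170) = (-17290 + (2 - 159))*(-158/(-145) + 17170) = (-17290 - 157)*(-158*(-1/145) + 17170) = -17447*(158/145 + 17170) = -17447*2489808/145 = -43439680176/145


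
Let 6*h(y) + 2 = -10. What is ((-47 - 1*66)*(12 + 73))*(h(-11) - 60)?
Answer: 595510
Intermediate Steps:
h(y) = -2 (h(y) = -⅓ + (⅙)*(-10) = -⅓ - 5/3 = -2)
((-47 - 1*66)*(12 + 73))*(h(-11) - 60) = ((-47 - 1*66)*(12 + 73))*(-2 - 60) = ((-47 - 66)*85)*(-62) = -113*85*(-62) = -9605*(-62) = 595510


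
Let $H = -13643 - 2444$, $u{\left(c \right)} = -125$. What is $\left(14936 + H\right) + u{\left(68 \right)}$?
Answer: $-1276$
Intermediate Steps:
$H = -16087$
$\left(14936 + H\right) + u{\left(68 \right)} = \left(14936 - 16087\right) - 125 = -1151 - 125 = -1276$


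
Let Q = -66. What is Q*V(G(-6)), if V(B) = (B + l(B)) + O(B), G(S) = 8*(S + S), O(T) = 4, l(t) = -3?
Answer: 6270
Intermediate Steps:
G(S) = 16*S (G(S) = 8*(2*S) = 16*S)
V(B) = 1 + B (V(B) = (B - 3) + 4 = (-3 + B) + 4 = 1 + B)
Q*V(G(-6)) = -66*(1 + 16*(-6)) = -66*(1 - 96) = -66*(-95) = 6270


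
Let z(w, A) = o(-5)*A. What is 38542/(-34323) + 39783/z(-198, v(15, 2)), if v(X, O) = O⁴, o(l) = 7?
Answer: 1361155205/3844176 ≈ 354.08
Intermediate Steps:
z(w, A) = 7*A
38542/(-34323) + 39783/z(-198, v(15, 2)) = 38542/(-34323) + 39783/((7*2⁴)) = 38542*(-1/34323) + 39783/((7*16)) = -38542/34323 + 39783/112 = 1361155205/3844176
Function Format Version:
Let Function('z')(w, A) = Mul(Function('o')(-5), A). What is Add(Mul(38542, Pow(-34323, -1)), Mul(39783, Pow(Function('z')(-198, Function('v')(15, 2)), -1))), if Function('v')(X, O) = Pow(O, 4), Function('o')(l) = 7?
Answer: Rational(1361155205, 3844176) ≈ 354.08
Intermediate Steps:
Function('z')(w, A) = Mul(7, A)
Add(Mul(38542, Pow(-34323, -1)), Mul(39783, Pow(Function('z')(-198, Function('v')(15, 2)), -1))) = Add(Mul(38542, Pow(-34323, -1)), Mul(39783, Pow(Mul(7, Pow(2, 4)), -1))) = Add(Mul(38542, Rational(-1, 34323)), Mul(39783, Pow(Mul(7, 16), -1))) = Add(Rational(-38542, 34323), Mul(39783, Pow(112, -1))) = Add(Rational(-38542, 34323), Mul(39783, Rational(1, 112))) = Add(Rational(-38542, 34323), Rational(39783, 112)) = Rational(1361155205, 3844176)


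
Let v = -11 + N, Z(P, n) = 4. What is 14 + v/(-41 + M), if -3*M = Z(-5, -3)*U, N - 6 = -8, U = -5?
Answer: 1481/103 ≈ 14.379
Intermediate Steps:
N = -2 (N = 6 - 8 = -2)
v = -13 (v = -11 - 2 = -13)
M = 20/3 (M = -4*(-5)/3 = -1/3*(-20) = 20/3 ≈ 6.6667)
14 + v/(-41 + M) = 14 - 13/(-41 + 20/3) = 14 - 13/(-103/3) = 14 - 3/103*(-13) = 14 + 39/103 = 1481/103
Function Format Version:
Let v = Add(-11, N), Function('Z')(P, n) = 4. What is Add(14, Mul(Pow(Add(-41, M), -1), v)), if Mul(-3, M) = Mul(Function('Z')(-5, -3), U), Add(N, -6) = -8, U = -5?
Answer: Rational(1481, 103) ≈ 14.379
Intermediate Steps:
N = -2 (N = Add(6, -8) = -2)
v = -13 (v = Add(-11, -2) = -13)
M = Rational(20, 3) (M = Mul(Rational(-1, 3), Mul(4, -5)) = Mul(Rational(-1, 3), -20) = Rational(20, 3) ≈ 6.6667)
Add(14, Mul(Pow(Add(-41, M), -1), v)) = Add(14, Mul(Pow(Add(-41, Rational(20, 3)), -1), -13)) = Add(14, Mul(Pow(Rational(-103, 3), -1), -13)) = Add(14, Mul(Rational(-3, 103), -13)) = Add(14, Rational(39, 103)) = Rational(1481, 103)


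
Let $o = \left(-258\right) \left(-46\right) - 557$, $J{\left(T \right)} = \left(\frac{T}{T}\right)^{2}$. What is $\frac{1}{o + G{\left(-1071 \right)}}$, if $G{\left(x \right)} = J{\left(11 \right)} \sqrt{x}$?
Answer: $\frac{11311}{127939792} - \frac{3 i \sqrt{119}}{127939792} \approx 8.8409 \cdot 10^{-5} - 2.5579 \cdot 10^{-7} i$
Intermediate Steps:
$J{\left(T \right)} = 1$ ($J{\left(T \right)} = 1^{2} = 1$)
$o = 11311$ ($o = 11868 - 557 = 11311$)
$G{\left(x \right)} = \sqrt{x}$ ($G{\left(x \right)} = 1 \sqrt{x} = \sqrt{x}$)
$\frac{1}{o + G{\left(-1071 \right)}} = \frac{1}{11311 + \sqrt{-1071}} = \frac{1}{11311 + 3 i \sqrt{119}}$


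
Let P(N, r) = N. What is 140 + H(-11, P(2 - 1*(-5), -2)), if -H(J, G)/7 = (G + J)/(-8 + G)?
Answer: 112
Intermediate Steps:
H(J, G) = -7*(G + J)/(-8 + G)
140 + H(-11, P(2 - 1*(-5), -2)) = 140 + 7*(-(2 - 1*(-5)) - 1*(-11))/(-8 + (2 - 1*(-5))) = 140 + 7*(-(2 + 5) + 11)/(-8 + (2 + 5)) = 140 + 7*(-1*7 + 11)/(-8 + 7) = 140 + 7*(-7 + 11)/(-1) = 140 + 7*(-1)*4 = 140 - 28 = 112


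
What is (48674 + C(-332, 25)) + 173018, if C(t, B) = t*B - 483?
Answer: 212909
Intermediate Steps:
C(t, B) = -483 + B*t (C(t, B) = B*t - 483 = -483 + B*t)
(48674 + C(-332, 25)) + 173018 = (48674 + (-483 + 25*(-332))) + 173018 = (48674 + (-483 - 8300)) + 173018 = (48674 - 8783) + 173018 = 39891 + 173018 = 212909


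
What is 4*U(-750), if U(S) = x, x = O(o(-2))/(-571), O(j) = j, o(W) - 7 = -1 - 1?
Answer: -20/571 ≈ -0.035026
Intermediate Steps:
o(W) = 5 (o(W) = 7 + (-1 - 1) = 7 - 2 = 5)
x = -5/571 (x = 5/(-571) = 5*(-1/571) = -5/571 ≈ -0.0087566)
U(S) = -5/571
4*U(-750) = 4*(-5/571) = -20/571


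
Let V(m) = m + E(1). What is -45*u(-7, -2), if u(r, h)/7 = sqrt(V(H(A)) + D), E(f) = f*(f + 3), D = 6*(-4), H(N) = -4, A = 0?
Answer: -630*I*sqrt(6) ≈ -1543.2*I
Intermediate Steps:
D = -24
E(f) = f*(3 + f)
V(m) = 4 + m (V(m) = m + 1*(3 + 1) = m + 1*4 = m + 4 = 4 + m)
u(r, h) = 14*I*sqrt(6) (u(r, h) = 7*sqrt((4 - 4) - 24) = 7*sqrt(0 - 24) = 7*sqrt(-24) = 7*(2*I*sqrt(6)) = 14*I*sqrt(6))
-45*u(-7, -2) = -630*I*sqrt(6)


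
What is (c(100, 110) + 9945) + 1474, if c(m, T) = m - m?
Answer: 11419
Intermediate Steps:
c(m, T) = 0
(c(100, 110) + 9945) + 1474 = (0 + 9945) + 1474 = 9945 + 1474 = 11419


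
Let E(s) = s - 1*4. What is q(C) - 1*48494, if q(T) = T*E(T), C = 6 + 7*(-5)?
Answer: -47537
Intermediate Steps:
C = -29 (C = 6 - 35 = -29)
E(s) = -4 + s (E(s) = s - 4 = -4 + s)
q(T) = T*(-4 + T)
q(C) - 1*48494 = -29*(-4 - 29) - 1*48494 = -29*(-33) - 48494 = 957 - 48494 = -47537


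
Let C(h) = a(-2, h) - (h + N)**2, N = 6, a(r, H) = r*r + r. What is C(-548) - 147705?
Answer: -441467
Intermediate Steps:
a(r, H) = r + r**2 (a(r, H) = r**2 + r = r + r**2)
C(h) = 2 - (6 + h)**2 (C(h) = -2*(1 - 2) - (h + 6)**2 = -2*(-1) - (6 + h)**2 = 2 - (6 + h)**2)
C(-548) - 147705 = (2 - (6 - 548)**2) - 147705 = (2 - 1*(-542)**2) - 147705 = (2 - 1*293764) - 147705 = (2 - 293764) - 147705 = -293762 - 147705 = -441467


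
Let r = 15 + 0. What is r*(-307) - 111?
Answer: -4716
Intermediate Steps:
r = 15
r*(-307) - 111 = 15*(-307) - 111 = -4605 - 111 = -4716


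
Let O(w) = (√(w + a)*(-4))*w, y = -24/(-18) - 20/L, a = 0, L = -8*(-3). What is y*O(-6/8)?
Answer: 3*I*√3/4 ≈ 1.299*I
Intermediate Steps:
L = 24
y = ½ (y = -24/(-18) - 20/24 = -24*(-1/18) - 20*1/24 = 4/3 - ⅚ = ½ ≈ 0.50000)
O(w) = -4*w^(3/2) (O(w) = (√(w + 0)*(-4))*w = (√w*(-4))*w = (-4*√w)*w = -4*w^(3/2))
y*O(-6/8) = (-4*(-3*I*√3/8))/2 = (-(-3)*I*√3/2)/2 = (3*I*√3/2)/2 = 3*I*√3/4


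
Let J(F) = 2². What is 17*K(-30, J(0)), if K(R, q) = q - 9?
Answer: -85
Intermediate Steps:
J(F) = 4
K(R, q) = -9 + q
17*K(-30, J(0)) = 17*(-9 + 4) = 17*(-5) = -85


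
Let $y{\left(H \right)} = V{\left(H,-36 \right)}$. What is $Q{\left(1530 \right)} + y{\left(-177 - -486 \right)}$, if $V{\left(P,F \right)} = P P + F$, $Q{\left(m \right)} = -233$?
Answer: $95212$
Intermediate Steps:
$V{\left(P,F \right)} = F + P^{2}$ ($V{\left(P,F \right)} = P^{2} + F = F + P^{2}$)
$y{\left(H \right)} = -36 + H^{2}$
$Q{\left(1530 \right)} + y{\left(-177 - -486 \right)} = -233 - \left(36 - \left(-177 - -486\right)^{2}\right) = -233 - \left(36 - \left(-177 + 486\right)^{2}\right) = -233 - \left(36 - 309^{2}\right) = -233 + \left(-36 + 95481\right) = -233 + 95445 = 95212$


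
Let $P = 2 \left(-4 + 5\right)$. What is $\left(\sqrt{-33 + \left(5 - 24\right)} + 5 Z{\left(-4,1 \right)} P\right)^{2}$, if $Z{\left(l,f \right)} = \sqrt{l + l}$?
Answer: $-852 - 80 \sqrt{26} \approx -1259.9$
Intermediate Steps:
$Z{\left(l,f \right)} = \sqrt{2} \sqrt{l}$ ($Z{\left(l,f \right)} = \sqrt{2 l} = \sqrt{2} \sqrt{l}$)
$P = 2$ ($P = 2 \cdot 1 = 2$)
$\left(\sqrt{-33 + \left(5 - 24\right)} + 5 Z{\left(-4,1 \right)} P\right)^{2} = \left(\sqrt{-33 + \left(5 - 24\right)} + 5 \sqrt{2} \sqrt{-4} \cdot 2\right)^{2} = \left(\sqrt{-33 + \left(5 - 24\right)} + 5 \sqrt{2} \cdot 2 i 2\right)^{2} = \left(\sqrt{-33 - 19} + 5 \cdot 2 i \sqrt{2} \cdot 2\right)^{2} = \left(\sqrt{-52} + 10 i \sqrt{2} \cdot 2\right)^{2} = \left(2 i \sqrt{13} + 20 i \sqrt{2}\right)^{2}$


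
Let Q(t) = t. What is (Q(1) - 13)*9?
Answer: -108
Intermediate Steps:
(Q(1) - 13)*9 = (1 - 13)*9 = -12*9 = -108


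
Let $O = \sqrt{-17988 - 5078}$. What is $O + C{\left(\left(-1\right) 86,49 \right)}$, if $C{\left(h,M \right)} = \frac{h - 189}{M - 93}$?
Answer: $\frac{25}{4} + i \sqrt{23066} \approx 6.25 + 151.88 i$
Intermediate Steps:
$C{\left(h,M \right)} = \frac{-189 + h}{-93 + M}$
$O = i \sqrt{23066}$ ($O = \sqrt{-23066} = i \sqrt{23066} \approx 151.88 i$)
$O + C{\left(\left(-1\right) 86,49 \right)} = i \sqrt{23066} + \frac{-189 - 86}{-93 + 49} = i \sqrt{23066} + \frac{-189 - 86}{-44} = i \sqrt{23066} - - \frac{25}{4} = i \sqrt{23066} + \frac{25}{4} = \frac{25}{4} + i \sqrt{23066}$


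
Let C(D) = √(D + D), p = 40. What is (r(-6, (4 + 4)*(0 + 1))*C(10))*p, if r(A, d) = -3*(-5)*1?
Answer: 1200*√5 ≈ 2683.3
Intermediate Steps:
C(D) = √2*√D (C(D) = √(2*D) = √2*√D)
r(A, d) = 15 (r(A, d) = 15*1 = 15)
(r(-6, (4 + 4)*(0 + 1))*C(10))*p = (15*(√2*√10))*40 = (15*(2*√5))*40 = (30*√5)*40 = 1200*√5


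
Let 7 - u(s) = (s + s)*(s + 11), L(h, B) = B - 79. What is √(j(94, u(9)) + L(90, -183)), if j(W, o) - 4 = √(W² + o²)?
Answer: √(-258 + √133445) ≈ 10.359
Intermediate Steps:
L(h, B) = -79 + B
u(s) = 7 - 2*s*(11 + s) (u(s) = 7 - (s + s)*(s + 11) = 7 - 2*s*(11 + s))
j(W, o) = 4 + √(W² + o²)
√(j(94, u(9)) + L(90, -183)) = √((4 + √(94² + (7 - 22*9 - 2*9²)²)) + (-79 - 183)) = √((4 + √(8836 + (7 - 198 - 2*81)²)) - 262) = √((4 + √(8836 + (7 - 198 - 162)²)) - 262) = √((4 + √(8836 + (-353)²)) - 262) = √((4 + √(8836 + 124609)) - 262) = √((4 + √133445) - 262) = √(-258 + √133445)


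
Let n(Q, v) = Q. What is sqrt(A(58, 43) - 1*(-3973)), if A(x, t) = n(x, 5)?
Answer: sqrt(4031) ≈ 63.490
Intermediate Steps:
A(x, t) = x
sqrt(A(58, 43) - 1*(-3973)) = sqrt(58 - 1*(-3973)) = sqrt(58 + 3973) = sqrt(4031)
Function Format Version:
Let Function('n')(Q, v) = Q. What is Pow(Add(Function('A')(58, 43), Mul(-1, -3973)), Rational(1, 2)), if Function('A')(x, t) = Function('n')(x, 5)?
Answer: Pow(4031, Rational(1, 2)) ≈ 63.490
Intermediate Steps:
Function('A')(x, t) = x
Pow(Add(Function('A')(58, 43), Mul(-1, -3973)), Rational(1, 2)) = Pow(Add(58, Mul(-1, -3973)), Rational(1, 2)) = Pow(Add(58, 3973), Rational(1, 2)) = Pow(4031, Rational(1, 2))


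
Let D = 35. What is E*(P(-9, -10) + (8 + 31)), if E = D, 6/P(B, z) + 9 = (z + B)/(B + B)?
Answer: 191415/143 ≈ 1338.6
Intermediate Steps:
P(B, z) = 6/(-9 + (B + z)/(2*B)) (P(B, z) = 6/(-9 + (z + B)/(B + B)) = 6/(-9 + (B + z)/((2*B))) = 6/(-9 + (B + z)*(1/(2*B))) = 6/(-9 + (B + z)/(2*B)))
E = 35
E*(P(-9, -10) + (8 + 31)) = 35*(12*(-9)/(-10 - 17*(-9)) + (8 + 31)) = 35*(12*(-9)/(-10 + 153) + 39) = 35*(12*(-9)/143 + 39) = 35*(12*(-9)*(1/143) + 39) = 35*(-108/143 + 39) = 35*(5469/143) = 191415/143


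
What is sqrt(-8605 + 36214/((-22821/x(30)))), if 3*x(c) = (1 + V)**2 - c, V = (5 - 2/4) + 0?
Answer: I*sqrt(17926144051118)/45642 ≈ 92.764*I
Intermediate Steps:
V = 9/2 (V = (5 - 2*1/4) + 0 = (5 - 1/2) + 0 = 9/2 + 0 = 9/2 ≈ 4.5000)
x(c) = 121/12 - c/3 (x(c) = ((1 + 9/2)**2 - c)/3 = ((11/2)**2 - c)/3 = (121/4 - c)/3 = 121/12 - c/3)
sqrt(-8605 + 36214/((-22821/x(30)))) = sqrt(-8605 + 36214/((-22821/(121/12 - 1/3*30)))) = sqrt(-8605 + 36214/((-22821/(121/12 - 10)))) = sqrt(-8605 + 36214/((-22821/1/12))) = sqrt(-8605 + 36214/((-22821*12))) = sqrt(-8605 + 36214/(-273852)) = sqrt(-8605 + 36214*(-1/273852)) = sqrt(-8605 - 18107/136926) = sqrt(-1178266337/136926) = I*sqrt(17926144051118)/45642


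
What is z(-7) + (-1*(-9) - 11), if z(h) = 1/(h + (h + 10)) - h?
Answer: 19/4 ≈ 4.7500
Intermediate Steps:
z(h) = 1/(10 + 2*h) - h (z(h) = 1/(h + (10 + h)) - h = 1/(10 + 2*h) - h)
z(-7) + (-1*(-9) - 11) = (½ - 1*(-7)² - 5*(-7))/(5 - 7) + (-1*(-9) - 11) = (½ - 1*49 + 35)/(-2) + (9 - 11) = -(½ - 49 + 35)/2 - 2 = -½*(-27/2) - 2 = 27/4 - 2 = 19/4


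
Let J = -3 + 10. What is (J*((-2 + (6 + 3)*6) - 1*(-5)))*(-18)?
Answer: -7182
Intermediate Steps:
J = 7
(J*((-2 + (6 + 3)*6) - 1*(-5)))*(-18) = (7*((-2 + (6 + 3)*6) - 1*(-5)))*(-18) = (7*((-2 + 9*6) + 5))*(-18) = (7*((-2 + 54) + 5))*(-18) = (7*(52 + 5))*(-18) = (7*57)*(-18) = 399*(-18) = -7182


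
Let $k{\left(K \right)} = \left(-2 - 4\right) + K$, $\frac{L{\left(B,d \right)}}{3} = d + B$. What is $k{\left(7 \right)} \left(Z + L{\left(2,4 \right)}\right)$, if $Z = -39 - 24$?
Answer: $-45$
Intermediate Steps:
$Z = -63$ ($Z = -39 - 24 = -63$)
$L{\left(B,d \right)} = 3 B + 3 d$ ($L{\left(B,d \right)} = 3 \left(d + B\right) = 3 \left(B + d\right) = 3 B + 3 d$)
$k{\left(K \right)} = -6 + K$
$k{\left(7 \right)} \left(Z + L{\left(2,4 \right)}\right) = \left(-6 + 7\right) \left(-63 + \left(3 \cdot 2 + 3 \cdot 4\right)\right) = 1 \left(-63 + \left(6 + 12\right)\right) = 1 \left(-63 + 18\right) = 1 \left(-45\right) = -45$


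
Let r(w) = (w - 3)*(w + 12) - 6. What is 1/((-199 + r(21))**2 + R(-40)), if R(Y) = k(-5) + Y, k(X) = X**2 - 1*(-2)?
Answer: 1/151308 ≈ 6.6090e-6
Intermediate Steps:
k(X) = 2 + X**2 (k(X) = X**2 + 2 = 2 + X**2)
r(w) = -6 + (-3 + w)*(12 + w) (r(w) = (-3 + w)*(12 + w) - 6 = -6 + (-3 + w)*(12 + w))
R(Y) = 27 + Y (R(Y) = (2 + (-5)**2) + Y = (2 + 25) + Y = 27 + Y)
1/((-199 + r(21))**2 + R(-40)) = 1/((-199 + (-42 + 21**2 + 9*21))**2 + (27 - 40)) = 1/((-199 + (-42 + 441 + 189))**2 - 13) = 1/((-199 + 588)**2 - 13) = 1/(389**2 - 13) = 1/(151321 - 13) = 1/151308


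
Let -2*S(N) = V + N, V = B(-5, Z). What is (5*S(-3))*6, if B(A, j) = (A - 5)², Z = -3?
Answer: -1455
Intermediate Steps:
B(A, j) = (-5 + A)²
V = 100 (V = (-5 - 5)² = (-10)² = 100)
S(N) = -50 - N/2 (S(N) = -(100 + N)/2 = -50 - N/2)
(5*S(-3))*6 = (5*(-50 - ½*(-3)))*6 = (5*(-50 + 3/2))*6 = (5*(-97/2))*6 = -485/2*6 = -1455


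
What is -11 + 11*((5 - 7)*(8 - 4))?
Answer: -99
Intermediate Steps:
-11 + 11*((5 - 7)*(8 - 4)) = -11 + 11*(-2*4) = -11 + 11*(-8) = -11 - 88 = -99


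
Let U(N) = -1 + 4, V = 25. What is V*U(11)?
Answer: 75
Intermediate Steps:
U(N) = 3
V*U(11) = 25*3 = 75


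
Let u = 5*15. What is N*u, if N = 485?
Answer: 36375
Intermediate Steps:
u = 75
N*u = 485*75 = 36375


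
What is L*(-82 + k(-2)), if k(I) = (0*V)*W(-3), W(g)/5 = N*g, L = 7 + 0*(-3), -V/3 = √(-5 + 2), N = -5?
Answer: -574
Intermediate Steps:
V = -3*I*√3 (V = -3*√(-5 + 2) = -3*I*√3 ≈ -5.1962*I)
L = 7 (L = 7 + 0 = 7)
W(g) = -25*g (W(g) = 5*(-5*g) = -25*g)
k(I) = 0 (k(I) = (0*(-3*I*√3))*(-25*(-3)) = 0*75 = 0)
L*(-82 + k(-2)) = 7*(-82 + 0) = 7*(-82) = -574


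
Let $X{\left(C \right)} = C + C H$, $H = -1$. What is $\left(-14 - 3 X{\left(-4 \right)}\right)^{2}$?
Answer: $196$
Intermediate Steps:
$X{\left(C \right)} = 0$ ($X{\left(C \right)} = C + C \left(-1\right) = C - C = 0$)
$\left(-14 - 3 X{\left(-4 \right)}\right)^{2} = \left(-14 - 0\right)^{2} = \left(-14 + 0\right)^{2} = \left(-14\right)^{2} = 196$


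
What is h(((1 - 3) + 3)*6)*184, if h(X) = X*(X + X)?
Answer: 13248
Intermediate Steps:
h(X) = 2*X**2 (h(X) = X*(2*X) = 2*X**2)
h(((1 - 3) + 3)*6)*184 = (2*(((1 - 3) + 3)*6)**2)*184 = (2*((-2 + 3)*6)**2)*184 = (2*(1*6)**2)*184 = (2*6**2)*184 = (2*36)*184 = 72*184 = 13248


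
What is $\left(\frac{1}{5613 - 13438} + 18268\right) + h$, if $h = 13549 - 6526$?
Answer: $\frac{197902074}{7825} \approx 25291.0$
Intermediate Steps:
$h = 7023$
$\left(\frac{1}{5613 - 13438} + 18268\right) + h = \left(\frac{1}{5613 - 13438} + 18268\right) + 7023 = \left(\frac{1}{-7825} + 18268\right) + 7023 = \left(- \frac{1}{7825} + 18268\right) + 7023 = \frac{142947099}{7825} + 7023 = \frac{197902074}{7825}$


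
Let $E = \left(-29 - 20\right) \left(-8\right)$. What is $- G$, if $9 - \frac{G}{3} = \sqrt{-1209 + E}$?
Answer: $-27 + 3 i \sqrt{817} \approx -27.0 + 85.75 i$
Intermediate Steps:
$E = 392$ ($E = \left(-49\right) \left(-8\right) = 392$)
$G = 27 - 3 i \sqrt{817}$ ($G = 27 - 3 \sqrt{-1209 + 392} = 27 - 3 \sqrt{-817} = 27 - 3 i \sqrt{817} \approx 27.0 - 85.75 i$)
$- G = - (27 - 3 i \sqrt{817}) = -27 + 3 i \sqrt{817}$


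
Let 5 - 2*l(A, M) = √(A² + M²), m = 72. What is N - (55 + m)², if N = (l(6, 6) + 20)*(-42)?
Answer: -17074 + 126*√2 ≈ -16896.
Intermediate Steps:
l(A, M) = 5/2 - √(A² + M²)/2
N = -945 + 126*√2 (N = ((5/2 - √(6² + 6²)/2) + 20)*(-42) = ((5/2 - √(36 + 36)/2) + 20)*(-42) = ((5/2 - 3*√2) + 20)*(-42) = (45/2 - 3*√2)*(-42) = -945 + 126*√2 ≈ -766.81)
N - (55 + m)² = (-945 + 126*√2) - (55 + 72)² = (-945 + 126*√2) - 1*127² = (-945 + 126*√2) - 1*16129 = (-945 + 126*√2) - 16129 = -17074 + 126*√2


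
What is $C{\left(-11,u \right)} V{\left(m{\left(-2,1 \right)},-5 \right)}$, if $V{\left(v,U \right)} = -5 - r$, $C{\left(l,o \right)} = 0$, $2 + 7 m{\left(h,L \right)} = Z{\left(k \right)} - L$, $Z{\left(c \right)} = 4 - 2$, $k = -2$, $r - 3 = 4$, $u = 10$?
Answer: $0$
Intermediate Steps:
$r = 7$ ($r = 3 + 4 = 7$)
$Z{\left(c \right)} = 2$ ($Z{\left(c \right)} = 4 - 2 = 2$)
$m{\left(h,L \right)} = - \frac{L}{7}$ ($m{\left(h,L \right)} = - \frac{2}{7} + \frac{2 - L}{7} = - \frac{2}{7} - \left(- \frac{2}{7} + \frac{L}{7}\right) = - \frac{L}{7}$)
$V{\left(v,U \right)} = -12$ ($V{\left(v,U \right)} = -5 - 7 = -12$)
$C{\left(-11,u \right)} V{\left(m{\left(-2,1 \right)},-5 \right)} = 0 \left(-12\right) = 0$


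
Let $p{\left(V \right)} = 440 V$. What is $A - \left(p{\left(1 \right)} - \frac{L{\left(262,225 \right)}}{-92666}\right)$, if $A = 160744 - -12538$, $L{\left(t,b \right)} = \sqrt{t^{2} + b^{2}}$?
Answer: $172842 - \frac{\sqrt{119269}}{92666} \approx 1.7284 \cdot 10^{5}$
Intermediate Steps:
$L{\left(t,b \right)} = \sqrt{b^{2} + t^{2}}$
$A = 173282$ ($A = 160744 + 12538 = 173282$)
$A - \left(p{\left(1 \right)} - \frac{L{\left(262,225 \right)}}{-92666}\right) = 173282 - \left(440 \cdot 1 - \frac{\sqrt{225^{2} + 262^{2}}}{-92666}\right) = 173282 - \left(440 - \sqrt{50625 + 68644} \left(- \frac{1}{92666}\right)\right) = 173282 - \left(440 - \sqrt{119269} \left(- \frac{1}{92666}\right)\right) = 173282 - \left(440 - - \frac{\sqrt{119269}}{92666}\right) = 173282 - \left(440 + \frac{\sqrt{119269}}{92666}\right) = 172842 - \frac{\sqrt{119269}}{92666}$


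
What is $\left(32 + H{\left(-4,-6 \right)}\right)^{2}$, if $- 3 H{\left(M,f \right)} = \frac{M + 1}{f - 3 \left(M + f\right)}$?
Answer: $\frac{591361}{576} \approx 1026.7$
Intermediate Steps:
$H{\left(M,f \right)} = - \frac{1 + M}{3 \left(- 3 M - 2 f\right)}$ ($H{\left(M,f \right)} = - \frac{\left(M + 1\right) \frac{1}{f - 3 \left(M + f\right)}}{3} = - \frac{\left(1 + M\right) \frac{1}{f - \left(3 M + 3 f\right)}}{3} = - \frac{\left(1 + M\right) \frac{1}{- 3 M - 2 f}}{3} = - \frac{\frac{1}{- 3 M - 2 f} \left(1 + M\right)}{3} = - \frac{1 + M}{3 \left(- 3 M - 2 f\right)}$)
$\left(32 + H{\left(-4,-6 \right)}\right)^{2} = \left(32 + \frac{1 - 4}{3 \left(2 \left(-6\right) + 3 \left(-4\right)\right)}\right)^{2} = \left(32 + \frac{1}{3} \frac{1}{-12 - 12} \left(-3\right)\right)^{2} = \left(32 + \frac{1}{3} \frac{1}{-24} \left(-3\right)\right)^{2} = \left(32 + \frac{1}{3} \left(- \frac{1}{24}\right) \left(-3\right)\right)^{2} = \left(32 + \frac{1}{24}\right)^{2} = \left(\frac{769}{24}\right)^{2} = \frac{591361}{576}$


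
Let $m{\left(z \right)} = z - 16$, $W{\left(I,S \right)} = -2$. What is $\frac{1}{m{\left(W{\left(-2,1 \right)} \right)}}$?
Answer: $- \frac{1}{18} \approx -0.055556$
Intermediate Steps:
$m{\left(z \right)} = -16 + z$
$\frac{1}{m{\left(W{\left(-2,1 \right)} \right)}} = \frac{1}{-16 - 2} = \frac{1}{-18} = - \frac{1}{18}$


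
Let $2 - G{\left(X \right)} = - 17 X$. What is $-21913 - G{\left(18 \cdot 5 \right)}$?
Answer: $-23445$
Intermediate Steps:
$G{\left(X \right)} = 2 + 17 X$ ($G{\left(X \right)} = 2 - - 17 X = 2 + 17 X$)
$-21913 - G{\left(18 \cdot 5 \right)} = -21913 - \left(2 + 17 \cdot 18 \cdot 5\right) = -21913 - \left(2 + 17 \cdot 90\right) = -21913 - \left(2 + 1530\right) = -21913 - 1532 = -23445$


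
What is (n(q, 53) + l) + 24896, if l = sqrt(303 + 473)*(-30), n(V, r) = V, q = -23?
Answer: 24873 - 60*sqrt(194) ≈ 24037.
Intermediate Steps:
l = -60*sqrt(194) (l = sqrt(776)*(-30) = (2*sqrt(194))*(-30) = -60*sqrt(194) ≈ -835.70)
(n(q, 53) + l) + 24896 = (-23 - 60*sqrt(194)) + 24896 = 24873 - 60*sqrt(194)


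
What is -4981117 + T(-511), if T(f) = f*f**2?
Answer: -138413948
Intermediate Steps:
T(f) = f**3
-4981117 + T(-511) = -4981117 + (-511)**3 = -4981117 - 133432831 = -138413948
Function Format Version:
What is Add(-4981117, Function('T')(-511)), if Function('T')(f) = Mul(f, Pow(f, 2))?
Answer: -138413948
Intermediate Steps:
Function('T')(f) = Pow(f, 3)
Add(-4981117, Function('T')(-511)) = Add(-4981117, Pow(-511, 3)) = Add(-4981117, -133432831) = -138413948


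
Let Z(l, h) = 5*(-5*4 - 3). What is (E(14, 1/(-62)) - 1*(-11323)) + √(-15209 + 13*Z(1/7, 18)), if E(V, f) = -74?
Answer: 11249 + 24*I*√29 ≈ 11249.0 + 129.24*I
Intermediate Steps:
Z(l, h) = -115 (Z(l, h) = 5*(-20 - 3) = 5*(-23) = -115)
(E(14, 1/(-62)) - 1*(-11323)) + √(-15209 + 13*Z(1/7, 18)) = (-74 - 1*(-11323)) + √(-15209 + 13*(-115)) = (-74 + 11323) + √(-15209 - 1495) = 11249 + √(-16704) = 11249 + 24*I*√29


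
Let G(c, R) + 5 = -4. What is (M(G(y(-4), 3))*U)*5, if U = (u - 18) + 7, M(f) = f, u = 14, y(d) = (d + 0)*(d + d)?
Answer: -135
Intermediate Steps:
y(d) = 2*d**2 (y(d) = d*(2*d) = 2*d**2)
G(c, R) = -9 (G(c, R) = -5 - 4 = -9)
U = 3 (U = (14 - 18) + 7 = -4 + 7 = 3)
(M(G(y(-4), 3))*U)*5 = -9*3*5 = -27*5 = -135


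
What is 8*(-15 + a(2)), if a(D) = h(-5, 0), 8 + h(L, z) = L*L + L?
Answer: -24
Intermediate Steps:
h(L, z) = -8 + L + L² (h(L, z) = -8 + (L*L + L) = -8 + (L² + L) = -8 + (L + L²) = -8 + L + L²)
a(D) = 12 (a(D) = -8 - 5 + (-5)² = -8 - 5 + 25 = 12)
8*(-15 + a(2)) = 8*(-15 + 12) = 8*(-3) = -24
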